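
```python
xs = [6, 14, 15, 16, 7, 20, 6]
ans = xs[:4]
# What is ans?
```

xs has length 7. The slice xs[:4] selects indices [0, 1, 2, 3] (0->6, 1->14, 2->15, 3->16), giving [6, 14, 15, 16].

[6, 14, 15, 16]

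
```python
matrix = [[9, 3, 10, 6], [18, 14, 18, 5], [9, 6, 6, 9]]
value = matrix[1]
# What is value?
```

matrix has 3 rows. Row 1 is [18, 14, 18, 5].

[18, 14, 18, 5]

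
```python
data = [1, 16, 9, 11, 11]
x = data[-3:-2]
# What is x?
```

data has length 5. The slice data[-3:-2] selects indices [2] (2->9), giving [9].

[9]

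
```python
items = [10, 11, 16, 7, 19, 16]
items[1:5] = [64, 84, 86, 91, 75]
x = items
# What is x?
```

items starts as [10, 11, 16, 7, 19, 16] (length 6). The slice items[1:5] covers indices [1, 2, 3, 4] with values [11, 16, 7, 19]. Replacing that slice with [64, 84, 86, 91, 75] (different length) produces [10, 64, 84, 86, 91, 75, 16].

[10, 64, 84, 86, 91, 75, 16]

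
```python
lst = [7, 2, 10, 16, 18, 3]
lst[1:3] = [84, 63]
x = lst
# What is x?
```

lst starts as [7, 2, 10, 16, 18, 3] (length 6). The slice lst[1:3] covers indices [1, 2] with values [2, 10]. Replacing that slice with [84, 63] (same length) produces [7, 84, 63, 16, 18, 3].

[7, 84, 63, 16, 18, 3]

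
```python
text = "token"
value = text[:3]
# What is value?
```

text has length 5. The slice text[:3] selects indices [0, 1, 2] (0->'t', 1->'o', 2->'k'), giving 'tok'.

'tok'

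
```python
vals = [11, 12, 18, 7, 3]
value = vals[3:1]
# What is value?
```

vals has length 5. The slice vals[3:1] resolves to an empty index range, so the result is [].

[]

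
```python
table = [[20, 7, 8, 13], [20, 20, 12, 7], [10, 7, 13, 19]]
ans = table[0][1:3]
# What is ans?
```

table[0] = [20, 7, 8, 13]. table[0] has length 4. The slice table[0][1:3] selects indices [1, 2] (1->7, 2->8), giving [7, 8].

[7, 8]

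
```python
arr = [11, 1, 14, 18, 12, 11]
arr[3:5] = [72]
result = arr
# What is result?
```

arr starts as [11, 1, 14, 18, 12, 11] (length 6). The slice arr[3:5] covers indices [3, 4] with values [18, 12]. Replacing that slice with [72] (different length) produces [11, 1, 14, 72, 11].

[11, 1, 14, 72, 11]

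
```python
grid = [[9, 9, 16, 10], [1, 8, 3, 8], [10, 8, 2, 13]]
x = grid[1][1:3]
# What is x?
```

grid[1] = [1, 8, 3, 8]. grid[1] has length 4. The slice grid[1][1:3] selects indices [1, 2] (1->8, 2->3), giving [8, 3].

[8, 3]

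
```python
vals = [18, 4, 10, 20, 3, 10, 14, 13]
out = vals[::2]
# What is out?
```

vals has length 8. The slice vals[::2] selects indices [0, 2, 4, 6] (0->18, 2->10, 4->3, 6->14), giving [18, 10, 3, 14].

[18, 10, 3, 14]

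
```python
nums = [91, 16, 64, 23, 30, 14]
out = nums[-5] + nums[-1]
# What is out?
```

nums has length 6. Negative index -5 maps to positive index 6 + (-5) = 1. nums[1] = 16.
nums has length 6. Negative index -1 maps to positive index 6 + (-1) = 5. nums[5] = 14.
Sum: 16 + 14 = 30.

30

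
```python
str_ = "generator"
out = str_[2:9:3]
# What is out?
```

str_ has length 9. The slice str_[2:9:3] selects indices [2, 5, 8] (2->'n', 5->'a', 8->'r'), giving 'nar'.

'nar'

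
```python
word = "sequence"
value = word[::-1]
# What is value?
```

word has length 8. The slice word[::-1] selects indices [7, 6, 5, 4, 3, 2, 1, 0] (7->'e', 6->'c', 5->'n', 4->'e', 3->'u', 2->'q', 1->'e', 0->'s'), giving 'ecneuqes'.

'ecneuqes'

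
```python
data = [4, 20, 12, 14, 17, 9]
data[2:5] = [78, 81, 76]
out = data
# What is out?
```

data starts as [4, 20, 12, 14, 17, 9] (length 6). The slice data[2:5] covers indices [2, 3, 4] with values [12, 14, 17]. Replacing that slice with [78, 81, 76] (same length) produces [4, 20, 78, 81, 76, 9].

[4, 20, 78, 81, 76, 9]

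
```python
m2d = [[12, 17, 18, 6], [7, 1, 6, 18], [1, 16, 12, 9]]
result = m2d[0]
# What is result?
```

m2d has 3 rows. Row 0 is [12, 17, 18, 6].

[12, 17, 18, 6]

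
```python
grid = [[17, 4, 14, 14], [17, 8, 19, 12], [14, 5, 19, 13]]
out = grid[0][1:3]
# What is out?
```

grid[0] = [17, 4, 14, 14]. grid[0] has length 4. The slice grid[0][1:3] selects indices [1, 2] (1->4, 2->14), giving [4, 14].

[4, 14]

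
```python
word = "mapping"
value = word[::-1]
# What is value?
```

word has length 7. The slice word[::-1] selects indices [6, 5, 4, 3, 2, 1, 0] (6->'g', 5->'n', 4->'i', 3->'p', 2->'p', 1->'a', 0->'m'), giving 'gnippam'.

'gnippam'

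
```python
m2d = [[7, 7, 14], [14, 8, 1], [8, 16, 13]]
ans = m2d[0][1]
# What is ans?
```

m2d[0] = [7, 7, 14]. Taking column 1 of that row yields 7.

7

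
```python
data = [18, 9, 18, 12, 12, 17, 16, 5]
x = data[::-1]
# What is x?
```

data has length 8. The slice data[::-1] selects indices [7, 6, 5, 4, 3, 2, 1, 0] (7->5, 6->16, 5->17, 4->12, 3->12, 2->18, 1->9, 0->18), giving [5, 16, 17, 12, 12, 18, 9, 18].

[5, 16, 17, 12, 12, 18, 9, 18]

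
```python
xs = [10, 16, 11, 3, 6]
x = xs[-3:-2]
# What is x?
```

xs has length 5. The slice xs[-3:-2] selects indices [2] (2->11), giving [11].

[11]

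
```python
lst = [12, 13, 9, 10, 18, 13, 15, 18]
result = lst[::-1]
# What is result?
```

lst has length 8. The slice lst[::-1] selects indices [7, 6, 5, 4, 3, 2, 1, 0] (7->18, 6->15, 5->13, 4->18, 3->10, 2->9, 1->13, 0->12), giving [18, 15, 13, 18, 10, 9, 13, 12].

[18, 15, 13, 18, 10, 9, 13, 12]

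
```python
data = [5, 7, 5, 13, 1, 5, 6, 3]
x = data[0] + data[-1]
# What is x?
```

data has length 8. data[0] = 5.
data has length 8. Negative index -1 maps to positive index 8 + (-1) = 7. data[7] = 3.
Sum: 5 + 3 = 8.

8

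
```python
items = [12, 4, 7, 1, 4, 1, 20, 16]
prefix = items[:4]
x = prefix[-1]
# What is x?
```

items has length 8. The slice items[:4] selects indices [0, 1, 2, 3] (0->12, 1->4, 2->7, 3->1), giving [12, 4, 7, 1]. So prefix = [12, 4, 7, 1]. Then prefix[-1] = 1.

1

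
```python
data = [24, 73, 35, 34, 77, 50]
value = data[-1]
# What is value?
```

data has length 6. Negative index -1 maps to positive index 6 + (-1) = 5. data[5] = 50.

50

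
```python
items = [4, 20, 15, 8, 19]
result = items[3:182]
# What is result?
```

items has length 5. The slice items[3:182] selects indices [3, 4] (3->8, 4->19), giving [8, 19].

[8, 19]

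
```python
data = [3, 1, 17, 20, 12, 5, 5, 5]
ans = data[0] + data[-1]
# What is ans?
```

data has length 8. data[0] = 3.
data has length 8. Negative index -1 maps to positive index 8 + (-1) = 7. data[7] = 5.
Sum: 3 + 5 = 8.

8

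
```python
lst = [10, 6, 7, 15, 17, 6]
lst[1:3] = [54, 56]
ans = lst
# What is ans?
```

lst starts as [10, 6, 7, 15, 17, 6] (length 6). The slice lst[1:3] covers indices [1, 2] with values [6, 7]. Replacing that slice with [54, 56] (same length) produces [10, 54, 56, 15, 17, 6].

[10, 54, 56, 15, 17, 6]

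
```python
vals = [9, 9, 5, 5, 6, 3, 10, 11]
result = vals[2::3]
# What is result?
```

vals has length 8. The slice vals[2::3] selects indices [2, 5] (2->5, 5->3), giving [5, 3].

[5, 3]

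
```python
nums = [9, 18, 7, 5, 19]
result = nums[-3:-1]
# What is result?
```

nums has length 5. The slice nums[-3:-1] selects indices [2, 3] (2->7, 3->5), giving [7, 5].

[7, 5]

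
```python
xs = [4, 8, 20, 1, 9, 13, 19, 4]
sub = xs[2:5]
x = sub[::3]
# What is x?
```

xs has length 8. The slice xs[2:5] selects indices [2, 3, 4] (2->20, 3->1, 4->9), giving [20, 1, 9]. So sub = [20, 1, 9]. sub has length 3. The slice sub[::3] selects indices [0] (0->20), giving [20].

[20]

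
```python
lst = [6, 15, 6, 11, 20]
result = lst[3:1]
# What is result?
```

lst has length 5. The slice lst[3:1] resolves to an empty index range, so the result is [].

[]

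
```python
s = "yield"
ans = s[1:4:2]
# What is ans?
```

s has length 5. The slice s[1:4:2] selects indices [1, 3] (1->'i', 3->'l'), giving 'il'.

'il'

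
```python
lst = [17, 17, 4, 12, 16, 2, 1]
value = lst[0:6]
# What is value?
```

lst has length 7. The slice lst[0:6] selects indices [0, 1, 2, 3, 4, 5] (0->17, 1->17, 2->4, 3->12, 4->16, 5->2), giving [17, 17, 4, 12, 16, 2].

[17, 17, 4, 12, 16, 2]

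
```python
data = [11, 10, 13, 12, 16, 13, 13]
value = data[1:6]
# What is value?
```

data has length 7. The slice data[1:6] selects indices [1, 2, 3, 4, 5] (1->10, 2->13, 3->12, 4->16, 5->13), giving [10, 13, 12, 16, 13].

[10, 13, 12, 16, 13]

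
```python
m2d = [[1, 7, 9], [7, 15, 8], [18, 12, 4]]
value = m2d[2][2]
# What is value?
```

m2d[2] = [18, 12, 4]. Taking column 2 of that row yields 4.

4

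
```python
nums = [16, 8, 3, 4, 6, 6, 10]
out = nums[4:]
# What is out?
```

nums has length 7. The slice nums[4:] selects indices [4, 5, 6] (4->6, 5->6, 6->10), giving [6, 6, 10].

[6, 6, 10]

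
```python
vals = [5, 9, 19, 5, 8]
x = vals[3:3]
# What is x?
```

vals has length 5. The slice vals[3:3] resolves to an empty index range, so the result is [].

[]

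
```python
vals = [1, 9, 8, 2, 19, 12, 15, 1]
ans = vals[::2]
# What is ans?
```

vals has length 8. The slice vals[::2] selects indices [0, 2, 4, 6] (0->1, 2->8, 4->19, 6->15), giving [1, 8, 19, 15].

[1, 8, 19, 15]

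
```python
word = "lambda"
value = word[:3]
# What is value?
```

word has length 6. The slice word[:3] selects indices [0, 1, 2] (0->'l', 1->'a', 2->'m'), giving 'lam'.

'lam'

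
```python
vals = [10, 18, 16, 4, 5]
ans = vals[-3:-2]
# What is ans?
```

vals has length 5. The slice vals[-3:-2] selects indices [2] (2->16), giving [16].

[16]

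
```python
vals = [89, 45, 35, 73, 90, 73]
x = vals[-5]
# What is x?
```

vals has length 6. Negative index -5 maps to positive index 6 + (-5) = 1. vals[1] = 45.

45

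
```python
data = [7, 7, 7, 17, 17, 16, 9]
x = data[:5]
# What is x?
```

data has length 7. The slice data[:5] selects indices [0, 1, 2, 3, 4] (0->7, 1->7, 2->7, 3->17, 4->17), giving [7, 7, 7, 17, 17].

[7, 7, 7, 17, 17]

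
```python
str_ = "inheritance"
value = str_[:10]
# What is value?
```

str_ has length 11. The slice str_[:10] selects indices [0, 1, 2, 3, 4, 5, 6, 7, 8, 9] (0->'i', 1->'n', 2->'h', 3->'e', 4->'r', 5->'i', 6->'t', 7->'a', 8->'n', 9->'c'), giving 'inheritanc'.

'inheritanc'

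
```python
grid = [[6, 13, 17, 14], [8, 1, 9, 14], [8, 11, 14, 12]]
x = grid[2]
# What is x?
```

grid has 3 rows. Row 2 is [8, 11, 14, 12].

[8, 11, 14, 12]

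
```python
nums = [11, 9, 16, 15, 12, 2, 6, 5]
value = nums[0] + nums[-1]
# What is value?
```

nums has length 8. nums[0] = 11.
nums has length 8. Negative index -1 maps to positive index 8 + (-1) = 7. nums[7] = 5.
Sum: 11 + 5 = 16.

16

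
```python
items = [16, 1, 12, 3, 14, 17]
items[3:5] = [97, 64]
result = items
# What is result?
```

items starts as [16, 1, 12, 3, 14, 17] (length 6). The slice items[3:5] covers indices [3, 4] with values [3, 14]. Replacing that slice with [97, 64] (same length) produces [16, 1, 12, 97, 64, 17].

[16, 1, 12, 97, 64, 17]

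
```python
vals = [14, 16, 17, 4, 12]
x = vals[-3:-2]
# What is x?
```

vals has length 5. The slice vals[-3:-2] selects indices [2] (2->17), giving [17].

[17]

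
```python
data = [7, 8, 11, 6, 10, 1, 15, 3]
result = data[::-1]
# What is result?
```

data has length 8. The slice data[::-1] selects indices [7, 6, 5, 4, 3, 2, 1, 0] (7->3, 6->15, 5->1, 4->10, 3->6, 2->11, 1->8, 0->7), giving [3, 15, 1, 10, 6, 11, 8, 7].

[3, 15, 1, 10, 6, 11, 8, 7]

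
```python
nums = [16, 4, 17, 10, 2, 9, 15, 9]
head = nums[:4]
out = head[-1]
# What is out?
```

nums has length 8. The slice nums[:4] selects indices [0, 1, 2, 3] (0->16, 1->4, 2->17, 3->10), giving [16, 4, 17, 10]. So head = [16, 4, 17, 10]. Then head[-1] = 10.

10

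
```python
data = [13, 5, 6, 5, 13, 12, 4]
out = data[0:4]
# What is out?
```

data has length 7. The slice data[0:4] selects indices [0, 1, 2, 3] (0->13, 1->5, 2->6, 3->5), giving [13, 5, 6, 5].

[13, 5, 6, 5]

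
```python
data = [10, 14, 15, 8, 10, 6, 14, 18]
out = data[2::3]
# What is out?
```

data has length 8. The slice data[2::3] selects indices [2, 5] (2->15, 5->6), giving [15, 6].

[15, 6]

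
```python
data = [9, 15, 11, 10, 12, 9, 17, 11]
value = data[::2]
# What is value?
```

data has length 8. The slice data[::2] selects indices [0, 2, 4, 6] (0->9, 2->11, 4->12, 6->17), giving [9, 11, 12, 17].

[9, 11, 12, 17]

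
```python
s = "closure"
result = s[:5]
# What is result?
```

s has length 7. The slice s[:5] selects indices [0, 1, 2, 3, 4] (0->'c', 1->'l', 2->'o', 3->'s', 4->'u'), giving 'closu'.

'closu'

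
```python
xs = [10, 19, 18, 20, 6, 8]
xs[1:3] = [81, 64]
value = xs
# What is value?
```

xs starts as [10, 19, 18, 20, 6, 8] (length 6). The slice xs[1:3] covers indices [1, 2] with values [19, 18]. Replacing that slice with [81, 64] (same length) produces [10, 81, 64, 20, 6, 8].

[10, 81, 64, 20, 6, 8]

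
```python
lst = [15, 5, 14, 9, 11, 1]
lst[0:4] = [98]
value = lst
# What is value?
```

lst starts as [15, 5, 14, 9, 11, 1] (length 6). The slice lst[0:4] covers indices [0, 1, 2, 3] with values [15, 5, 14, 9]. Replacing that slice with [98] (different length) produces [98, 11, 1].

[98, 11, 1]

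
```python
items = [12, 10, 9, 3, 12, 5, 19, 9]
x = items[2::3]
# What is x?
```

items has length 8. The slice items[2::3] selects indices [2, 5] (2->9, 5->5), giving [9, 5].

[9, 5]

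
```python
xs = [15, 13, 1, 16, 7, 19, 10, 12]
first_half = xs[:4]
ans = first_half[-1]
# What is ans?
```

xs has length 8. The slice xs[:4] selects indices [0, 1, 2, 3] (0->15, 1->13, 2->1, 3->16), giving [15, 13, 1, 16]. So first_half = [15, 13, 1, 16]. Then first_half[-1] = 16.

16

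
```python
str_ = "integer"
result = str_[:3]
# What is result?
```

str_ has length 7. The slice str_[:3] selects indices [0, 1, 2] (0->'i', 1->'n', 2->'t'), giving 'int'.

'int'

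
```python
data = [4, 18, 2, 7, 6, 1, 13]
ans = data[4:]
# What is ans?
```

data has length 7. The slice data[4:] selects indices [4, 5, 6] (4->6, 5->1, 6->13), giving [6, 1, 13].

[6, 1, 13]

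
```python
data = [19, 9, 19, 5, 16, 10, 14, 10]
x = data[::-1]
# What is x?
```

data has length 8. The slice data[::-1] selects indices [7, 6, 5, 4, 3, 2, 1, 0] (7->10, 6->14, 5->10, 4->16, 3->5, 2->19, 1->9, 0->19), giving [10, 14, 10, 16, 5, 19, 9, 19].

[10, 14, 10, 16, 5, 19, 9, 19]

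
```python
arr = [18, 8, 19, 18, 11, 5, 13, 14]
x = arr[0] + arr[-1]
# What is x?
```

arr has length 8. arr[0] = 18.
arr has length 8. Negative index -1 maps to positive index 8 + (-1) = 7. arr[7] = 14.
Sum: 18 + 14 = 32.

32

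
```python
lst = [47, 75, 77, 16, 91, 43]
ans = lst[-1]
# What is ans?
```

lst has length 6. Negative index -1 maps to positive index 6 + (-1) = 5. lst[5] = 43.

43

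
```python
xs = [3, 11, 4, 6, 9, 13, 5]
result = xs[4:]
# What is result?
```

xs has length 7. The slice xs[4:] selects indices [4, 5, 6] (4->9, 5->13, 6->5), giving [9, 13, 5].

[9, 13, 5]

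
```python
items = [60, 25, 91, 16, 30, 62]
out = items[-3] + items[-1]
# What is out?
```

items has length 6. Negative index -3 maps to positive index 6 + (-3) = 3. items[3] = 16.
items has length 6. Negative index -1 maps to positive index 6 + (-1) = 5. items[5] = 62.
Sum: 16 + 62 = 78.

78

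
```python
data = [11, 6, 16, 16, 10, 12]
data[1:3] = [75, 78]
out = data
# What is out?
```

data starts as [11, 6, 16, 16, 10, 12] (length 6). The slice data[1:3] covers indices [1, 2] with values [6, 16]. Replacing that slice with [75, 78] (same length) produces [11, 75, 78, 16, 10, 12].

[11, 75, 78, 16, 10, 12]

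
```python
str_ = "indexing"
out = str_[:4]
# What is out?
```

str_ has length 8. The slice str_[:4] selects indices [0, 1, 2, 3] (0->'i', 1->'n', 2->'d', 3->'e'), giving 'inde'.

'inde'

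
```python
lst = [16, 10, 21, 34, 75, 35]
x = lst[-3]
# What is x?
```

lst has length 6. Negative index -3 maps to positive index 6 + (-3) = 3. lst[3] = 34.

34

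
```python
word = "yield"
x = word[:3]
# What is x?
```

word has length 5. The slice word[:3] selects indices [0, 1, 2] (0->'y', 1->'i', 2->'e'), giving 'yie'.

'yie'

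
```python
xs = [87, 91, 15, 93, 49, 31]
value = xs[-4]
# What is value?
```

xs has length 6. Negative index -4 maps to positive index 6 + (-4) = 2. xs[2] = 15.

15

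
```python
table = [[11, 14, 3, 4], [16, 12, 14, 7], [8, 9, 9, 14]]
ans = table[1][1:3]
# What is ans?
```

table[1] = [16, 12, 14, 7]. table[1] has length 4. The slice table[1][1:3] selects indices [1, 2] (1->12, 2->14), giving [12, 14].

[12, 14]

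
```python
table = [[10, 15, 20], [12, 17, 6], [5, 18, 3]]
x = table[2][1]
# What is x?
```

table[2] = [5, 18, 3]. Taking column 1 of that row yields 18.

18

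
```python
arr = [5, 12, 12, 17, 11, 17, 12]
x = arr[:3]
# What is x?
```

arr has length 7. The slice arr[:3] selects indices [0, 1, 2] (0->5, 1->12, 2->12), giving [5, 12, 12].

[5, 12, 12]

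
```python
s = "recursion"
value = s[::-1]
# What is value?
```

s has length 9. The slice s[::-1] selects indices [8, 7, 6, 5, 4, 3, 2, 1, 0] (8->'n', 7->'o', 6->'i', 5->'s', 4->'r', 3->'u', 2->'c', 1->'e', 0->'r'), giving 'noisrucer'.

'noisrucer'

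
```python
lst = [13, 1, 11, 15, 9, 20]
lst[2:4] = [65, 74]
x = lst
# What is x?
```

lst starts as [13, 1, 11, 15, 9, 20] (length 6). The slice lst[2:4] covers indices [2, 3] with values [11, 15]. Replacing that slice with [65, 74] (same length) produces [13, 1, 65, 74, 9, 20].

[13, 1, 65, 74, 9, 20]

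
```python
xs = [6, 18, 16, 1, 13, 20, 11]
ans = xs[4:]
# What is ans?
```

xs has length 7. The slice xs[4:] selects indices [4, 5, 6] (4->13, 5->20, 6->11), giving [13, 20, 11].

[13, 20, 11]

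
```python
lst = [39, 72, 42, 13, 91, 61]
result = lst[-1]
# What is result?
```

lst has length 6. Negative index -1 maps to positive index 6 + (-1) = 5. lst[5] = 61.

61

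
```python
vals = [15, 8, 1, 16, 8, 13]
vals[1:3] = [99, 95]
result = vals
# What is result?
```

vals starts as [15, 8, 1, 16, 8, 13] (length 6). The slice vals[1:3] covers indices [1, 2] with values [8, 1]. Replacing that slice with [99, 95] (same length) produces [15, 99, 95, 16, 8, 13].

[15, 99, 95, 16, 8, 13]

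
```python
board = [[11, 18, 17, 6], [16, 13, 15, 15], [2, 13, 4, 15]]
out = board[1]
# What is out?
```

board has 3 rows. Row 1 is [16, 13, 15, 15].

[16, 13, 15, 15]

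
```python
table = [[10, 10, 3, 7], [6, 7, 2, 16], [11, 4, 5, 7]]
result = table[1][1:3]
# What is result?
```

table[1] = [6, 7, 2, 16]. table[1] has length 4. The slice table[1][1:3] selects indices [1, 2] (1->7, 2->2), giving [7, 2].

[7, 2]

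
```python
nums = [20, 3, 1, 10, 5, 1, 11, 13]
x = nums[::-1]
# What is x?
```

nums has length 8. The slice nums[::-1] selects indices [7, 6, 5, 4, 3, 2, 1, 0] (7->13, 6->11, 5->1, 4->5, 3->10, 2->1, 1->3, 0->20), giving [13, 11, 1, 5, 10, 1, 3, 20].

[13, 11, 1, 5, 10, 1, 3, 20]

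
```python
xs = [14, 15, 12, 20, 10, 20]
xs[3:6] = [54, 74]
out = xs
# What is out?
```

xs starts as [14, 15, 12, 20, 10, 20] (length 6). The slice xs[3:6] covers indices [3, 4, 5] with values [20, 10, 20]. Replacing that slice with [54, 74] (different length) produces [14, 15, 12, 54, 74].

[14, 15, 12, 54, 74]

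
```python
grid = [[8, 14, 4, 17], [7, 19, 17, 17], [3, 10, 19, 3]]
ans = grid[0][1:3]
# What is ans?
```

grid[0] = [8, 14, 4, 17]. grid[0] has length 4. The slice grid[0][1:3] selects indices [1, 2] (1->14, 2->4), giving [14, 4].

[14, 4]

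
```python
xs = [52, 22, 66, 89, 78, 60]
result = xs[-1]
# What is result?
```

xs has length 6. Negative index -1 maps to positive index 6 + (-1) = 5. xs[5] = 60.

60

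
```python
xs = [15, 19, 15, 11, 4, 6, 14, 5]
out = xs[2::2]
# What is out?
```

xs has length 8. The slice xs[2::2] selects indices [2, 4, 6] (2->15, 4->4, 6->14), giving [15, 4, 14].

[15, 4, 14]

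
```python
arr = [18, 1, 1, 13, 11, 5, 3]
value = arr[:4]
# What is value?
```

arr has length 7. The slice arr[:4] selects indices [0, 1, 2, 3] (0->18, 1->1, 2->1, 3->13), giving [18, 1, 1, 13].

[18, 1, 1, 13]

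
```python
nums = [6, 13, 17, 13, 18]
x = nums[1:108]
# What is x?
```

nums has length 5. The slice nums[1:108] selects indices [1, 2, 3, 4] (1->13, 2->17, 3->13, 4->18), giving [13, 17, 13, 18].

[13, 17, 13, 18]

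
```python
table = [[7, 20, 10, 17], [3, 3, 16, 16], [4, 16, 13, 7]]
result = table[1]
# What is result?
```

table has 3 rows. Row 1 is [3, 3, 16, 16].

[3, 3, 16, 16]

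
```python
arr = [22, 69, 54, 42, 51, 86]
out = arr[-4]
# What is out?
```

arr has length 6. Negative index -4 maps to positive index 6 + (-4) = 2. arr[2] = 54.

54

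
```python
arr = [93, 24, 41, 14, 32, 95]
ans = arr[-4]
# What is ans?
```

arr has length 6. Negative index -4 maps to positive index 6 + (-4) = 2. arr[2] = 41.

41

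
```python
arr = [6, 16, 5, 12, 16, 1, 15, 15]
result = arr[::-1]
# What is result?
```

arr has length 8. The slice arr[::-1] selects indices [7, 6, 5, 4, 3, 2, 1, 0] (7->15, 6->15, 5->1, 4->16, 3->12, 2->5, 1->16, 0->6), giving [15, 15, 1, 16, 12, 5, 16, 6].

[15, 15, 1, 16, 12, 5, 16, 6]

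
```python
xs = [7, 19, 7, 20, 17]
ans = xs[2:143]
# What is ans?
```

xs has length 5. The slice xs[2:143] selects indices [2, 3, 4] (2->7, 3->20, 4->17), giving [7, 20, 17].

[7, 20, 17]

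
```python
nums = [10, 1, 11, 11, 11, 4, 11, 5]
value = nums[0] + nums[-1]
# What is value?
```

nums has length 8. nums[0] = 10.
nums has length 8. Negative index -1 maps to positive index 8 + (-1) = 7. nums[7] = 5.
Sum: 10 + 5 = 15.

15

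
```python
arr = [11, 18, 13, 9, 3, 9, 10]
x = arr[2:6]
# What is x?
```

arr has length 7. The slice arr[2:6] selects indices [2, 3, 4, 5] (2->13, 3->9, 4->3, 5->9), giving [13, 9, 3, 9].

[13, 9, 3, 9]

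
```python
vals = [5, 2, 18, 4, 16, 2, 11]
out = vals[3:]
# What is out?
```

vals has length 7. The slice vals[3:] selects indices [3, 4, 5, 6] (3->4, 4->16, 5->2, 6->11), giving [4, 16, 2, 11].

[4, 16, 2, 11]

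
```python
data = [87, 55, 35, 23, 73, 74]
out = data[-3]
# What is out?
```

data has length 6. Negative index -3 maps to positive index 6 + (-3) = 3. data[3] = 23.

23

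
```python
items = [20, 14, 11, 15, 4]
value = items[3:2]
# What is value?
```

items has length 5. The slice items[3:2] resolves to an empty index range, so the result is [].

[]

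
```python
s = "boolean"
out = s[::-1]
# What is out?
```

s has length 7. The slice s[::-1] selects indices [6, 5, 4, 3, 2, 1, 0] (6->'n', 5->'a', 4->'e', 3->'l', 2->'o', 1->'o', 0->'b'), giving 'naeloob'.

'naeloob'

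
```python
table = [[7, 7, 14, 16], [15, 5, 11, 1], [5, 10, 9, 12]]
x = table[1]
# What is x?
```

table has 3 rows. Row 1 is [15, 5, 11, 1].

[15, 5, 11, 1]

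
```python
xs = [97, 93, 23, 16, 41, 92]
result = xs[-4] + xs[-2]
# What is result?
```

xs has length 6. Negative index -4 maps to positive index 6 + (-4) = 2. xs[2] = 23.
xs has length 6. Negative index -2 maps to positive index 6 + (-2) = 4. xs[4] = 41.
Sum: 23 + 41 = 64.

64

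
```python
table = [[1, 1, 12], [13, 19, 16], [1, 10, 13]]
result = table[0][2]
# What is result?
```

table[0] = [1, 1, 12]. Taking column 2 of that row yields 12.

12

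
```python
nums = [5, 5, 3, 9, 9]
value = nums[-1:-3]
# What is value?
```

nums has length 5. The slice nums[-1:-3] resolves to an empty index range, so the result is [].

[]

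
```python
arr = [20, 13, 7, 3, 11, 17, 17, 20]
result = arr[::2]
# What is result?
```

arr has length 8. The slice arr[::2] selects indices [0, 2, 4, 6] (0->20, 2->7, 4->11, 6->17), giving [20, 7, 11, 17].

[20, 7, 11, 17]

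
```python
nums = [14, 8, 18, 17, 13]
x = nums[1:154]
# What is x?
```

nums has length 5. The slice nums[1:154] selects indices [1, 2, 3, 4] (1->8, 2->18, 3->17, 4->13), giving [8, 18, 17, 13].

[8, 18, 17, 13]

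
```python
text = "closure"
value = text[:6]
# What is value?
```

text has length 7. The slice text[:6] selects indices [0, 1, 2, 3, 4, 5] (0->'c', 1->'l', 2->'o', 3->'s', 4->'u', 5->'r'), giving 'closur'.

'closur'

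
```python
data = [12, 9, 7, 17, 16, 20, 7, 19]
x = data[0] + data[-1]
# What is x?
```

data has length 8. data[0] = 12.
data has length 8. Negative index -1 maps to positive index 8 + (-1) = 7. data[7] = 19.
Sum: 12 + 19 = 31.

31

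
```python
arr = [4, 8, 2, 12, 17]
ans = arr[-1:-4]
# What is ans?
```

arr has length 5. The slice arr[-1:-4] resolves to an empty index range, so the result is [].

[]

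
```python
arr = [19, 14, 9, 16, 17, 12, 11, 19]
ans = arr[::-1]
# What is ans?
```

arr has length 8. The slice arr[::-1] selects indices [7, 6, 5, 4, 3, 2, 1, 0] (7->19, 6->11, 5->12, 4->17, 3->16, 2->9, 1->14, 0->19), giving [19, 11, 12, 17, 16, 9, 14, 19].

[19, 11, 12, 17, 16, 9, 14, 19]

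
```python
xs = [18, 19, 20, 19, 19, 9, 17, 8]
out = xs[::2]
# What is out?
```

xs has length 8. The slice xs[::2] selects indices [0, 2, 4, 6] (0->18, 2->20, 4->19, 6->17), giving [18, 20, 19, 17].

[18, 20, 19, 17]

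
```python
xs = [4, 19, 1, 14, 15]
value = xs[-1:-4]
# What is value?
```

xs has length 5. The slice xs[-1:-4] resolves to an empty index range, so the result is [].

[]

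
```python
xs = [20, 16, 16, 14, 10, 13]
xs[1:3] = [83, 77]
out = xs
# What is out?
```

xs starts as [20, 16, 16, 14, 10, 13] (length 6). The slice xs[1:3] covers indices [1, 2] with values [16, 16]. Replacing that slice with [83, 77] (same length) produces [20, 83, 77, 14, 10, 13].

[20, 83, 77, 14, 10, 13]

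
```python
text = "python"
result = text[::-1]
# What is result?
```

text has length 6. The slice text[::-1] selects indices [5, 4, 3, 2, 1, 0] (5->'n', 4->'o', 3->'h', 2->'t', 1->'y', 0->'p'), giving 'nohtyp'.

'nohtyp'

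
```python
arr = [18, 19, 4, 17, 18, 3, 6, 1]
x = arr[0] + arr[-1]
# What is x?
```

arr has length 8. arr[0] = 18.
arr has length 8. Negative index -1 maps to positive index 8 + (-1) = 7. arr[7] = 1.
Sum: 18 + 1 = 19.

19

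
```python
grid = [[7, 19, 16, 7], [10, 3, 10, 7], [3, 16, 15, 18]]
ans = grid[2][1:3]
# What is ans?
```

grid[2] = [3, 16, 15, 18]. grid[2] has length 4. The slice grid[2][1:3] selects indices [1, 2] (1->16, 2->15), giving [16, 15].

[16, 15]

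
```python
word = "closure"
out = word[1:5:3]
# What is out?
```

word has length 7. The slice word[1:5:3] selects indices [1, 4] (1->'l', 4->'u'), giving 'lu'.

'lu'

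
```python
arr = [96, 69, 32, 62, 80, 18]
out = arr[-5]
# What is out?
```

arr has length 6. Negative index -5 maps to positive index 6 + (-5) = 1. arr[1] = 69.

69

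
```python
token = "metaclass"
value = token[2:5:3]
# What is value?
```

token has length 9. The slice token[2:5:3] selects indices [2] (2->'t'), giving 't'.

't'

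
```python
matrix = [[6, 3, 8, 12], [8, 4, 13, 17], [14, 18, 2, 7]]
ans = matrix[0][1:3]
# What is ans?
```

matrix[0] = [6, 3, 8, 12]. matrix[0] has length 4. The slice matrix[0][1:3] selects indices [1, 2] (1->3, 2->8), giving [3, 8].

[3, 8]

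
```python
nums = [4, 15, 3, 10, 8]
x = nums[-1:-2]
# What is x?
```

nums has length 5. The slice nums[-1:-2] resolves to an empty index range, so the result is [].

[]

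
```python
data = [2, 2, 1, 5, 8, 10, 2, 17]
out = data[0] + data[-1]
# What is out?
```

data has length 8. data[0] = 2.
data has length 8. Negative index -1 maps to positive index 8 + (-1) = 7. data[7] = 17.
Sum: 2 + 17 = 19.

19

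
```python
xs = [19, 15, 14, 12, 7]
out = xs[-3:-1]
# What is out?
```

xs has length 5. The slice xs[-3:-1] selects indices [2, 3] (2->14, 3->12), giving [14, 12].

[14, 12]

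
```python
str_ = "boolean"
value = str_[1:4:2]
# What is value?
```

str_ has length 7. The slice str_[1:4:2] selects indices [1, 3] (1->'o', 3->'l'), giving 'ol'.

'ol'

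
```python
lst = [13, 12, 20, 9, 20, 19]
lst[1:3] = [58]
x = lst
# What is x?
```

lst starts as [13, 12, 20, 9, 20, 19] (length 6). The slice lst[1:3] covers indices [1, 2] with values [12, 20]. Replacing that slice with [58] (different length) produces [13, 58, 9, 20, 19].

[13, 58, 9, 20, 19]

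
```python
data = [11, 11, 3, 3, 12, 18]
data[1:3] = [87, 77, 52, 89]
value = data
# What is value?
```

data starts as [11, 11, 3, 3, 12, 18] (length 6). The slice data[1:3] covers indices [1, 2] with values [11, 3]. Replacing that slice with [87, 77, 52, 89] (different length) produces [11, 87, 77, 52, 89, 3, 12, 18].

[11, 87, 77, 52, 89, 3, 12, 18]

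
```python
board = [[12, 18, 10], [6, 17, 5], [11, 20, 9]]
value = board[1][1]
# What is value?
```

board[1] = [6, 17, 5]. Taking column 1 of that row yields 17.

17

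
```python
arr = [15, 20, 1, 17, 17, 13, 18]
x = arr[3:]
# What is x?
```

arr has length 7. The slice arr[3:] selects indices [3, 4, 5, 6] (3->17, 4->17, 5->13, 6->18), giving [17, 17, 13, 18].

[17, 17, 13, 18]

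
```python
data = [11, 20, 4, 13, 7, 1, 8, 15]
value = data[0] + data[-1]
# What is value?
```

data has length 8. data[0] = 11.
data has length 8. Negative index -1 maps to positive index 8 + (-1) = 7. data[7] = 15.
Sum: 11 + 15 = 26.

26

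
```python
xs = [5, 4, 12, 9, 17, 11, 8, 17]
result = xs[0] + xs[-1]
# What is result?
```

xs has length 8. xs[0] = 5.
xs has length 8. Negative index -1 maps to positive index 8 + (-1) = 7. xs[7] = 17.
Sum: 5 + 17 = 22.

22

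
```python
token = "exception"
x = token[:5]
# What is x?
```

token has length 9. The slice token[:5] selects indices [0, 1, 2, 3, 4] (0->'e', 1->'x', 2->'c', 3->'e', 4->'p'), giving 'excep'.

'excep'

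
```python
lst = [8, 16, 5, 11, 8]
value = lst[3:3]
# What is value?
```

lst has length 5. The slice lst[3:3] resolves to an empty index range, so the result is [].

[]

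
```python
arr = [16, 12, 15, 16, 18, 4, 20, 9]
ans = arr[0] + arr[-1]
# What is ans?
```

arr has length 8. arr[0] = 16.
arr has length 8. Negative index -1 maps to positive index 8 + (-1) = 7. arr[7] = 9.
Sum: 16 + 9 = 25.

25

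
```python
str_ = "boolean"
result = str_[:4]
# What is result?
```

str_ has length 7. The slice str_[:4] selects indices [0, 1, 2, 3] (0->'b', 1->'o', 2->'o', 3->'l'), giving 'bool'.

'bool'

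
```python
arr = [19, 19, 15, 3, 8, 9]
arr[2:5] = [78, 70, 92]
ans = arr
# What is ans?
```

arr starts as [19, 19, 15, 3, 8, 9] (length 6). The slice arr[2:5] covers indices [2, 3, 4] with values [15, 3, 8]. Replacing that slice with [78, 70, 92] (same length) produces [19, 19, 78, 70, 92, 9].

[19, 19, 78, 70, 92, 9]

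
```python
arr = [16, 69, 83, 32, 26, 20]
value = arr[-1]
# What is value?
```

arr has length 6. Negative index -1 maps to positive index 6 + (-1) = 5. arr[5] = 20.

20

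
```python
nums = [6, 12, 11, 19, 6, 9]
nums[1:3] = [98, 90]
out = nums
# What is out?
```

nums starts as [6, 12, 11, 19, 6, 9] (length 6). The slice nums[1:3] covers indices [1, 2] with values [12, 11]. Replacing that slice with [98, 90] (same length) produces [6, 98, 90, 19, 6, 9].

[6, 98, 90, 19, 6, 9]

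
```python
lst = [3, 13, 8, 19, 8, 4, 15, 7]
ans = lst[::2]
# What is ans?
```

lst has length 8. The slice lst[::2] selects indices [0, 2, 4, 6] (0->3, 2->8, 4->8, 6->15), giving [3, 8, 8, 15].

[3, 8, 8, 15]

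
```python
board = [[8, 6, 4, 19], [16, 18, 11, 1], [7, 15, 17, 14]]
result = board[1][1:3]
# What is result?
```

board[1] = [16, 18, 11, 1]. board[1] has length 4. The slice board[1][1:3] selects indices [1, 2] (1->18, 2->11), giving [18, 11].

[18, 11]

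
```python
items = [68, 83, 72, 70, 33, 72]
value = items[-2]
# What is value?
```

items has length 6. Negative index -2 maps to positive index 6 + (-2) = 4. items[4] = 33.

33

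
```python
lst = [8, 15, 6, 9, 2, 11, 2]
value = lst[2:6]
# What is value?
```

lst has length 7. The slice lst[2:6] selects indices [2, 3, 4, 5] (2->6, 3->9, 4->2, 5->11), giving [6, 9, 2, 11].

[6, 9, 2, 11]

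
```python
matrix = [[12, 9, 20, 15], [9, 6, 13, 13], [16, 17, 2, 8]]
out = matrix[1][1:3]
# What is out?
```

matrix[1] = [9, 6, 13, 13]. matrix[1] has length 4. The slice matrix[1][1:3] selects indices [1, 2] (1->6, 2->13), giving [6, 13].

[6, 13]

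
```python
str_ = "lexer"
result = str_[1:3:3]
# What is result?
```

str_ has length 5. The slice str_[1:3:3] selects indices [1] (1->'e'), giving 'e'.

'e'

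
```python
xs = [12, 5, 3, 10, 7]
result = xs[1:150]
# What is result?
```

xs has length 5. The slice xs[1:150] selects indices [1, 2, 3, 4] (1->5, 2->3, 3->10, 4->7), giving [5, 3, 10, 7].

[5, 3, 10, 7]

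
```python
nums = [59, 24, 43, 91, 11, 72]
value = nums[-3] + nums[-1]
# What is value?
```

nums has length 6. Negative index -3 maps to positive index 6 + (-3) = 3. nums[3] = 91.
nums has length 6. Negative index -1 maps to positive index 6 + (-1) = 5. nums[5] = 72.
Sum: 91 + 72 = 163.

163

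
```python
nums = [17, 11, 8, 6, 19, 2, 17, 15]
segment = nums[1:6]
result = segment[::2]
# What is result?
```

nums has length 8. The slice nums[1:6] selects indices [1, 2, 3, 4, 5] (1->11, 2->8, 3->6, 4->19, 5->2), giving [11, 8, 6, 19, 2]. So segment = [11, 8, 6, 19, 2]. segment has length 5. The slice segment[::2] selects indices [0, 2, 4] (0->11, 2->6, 4->2), giving [11, 6, 2].

[11, 6, 2]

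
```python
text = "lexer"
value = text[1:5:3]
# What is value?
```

text has length 5. The slice text[1:5:3] selects indices [1, 4] (1->'e', 4->'r'), giving 'er'.

'er'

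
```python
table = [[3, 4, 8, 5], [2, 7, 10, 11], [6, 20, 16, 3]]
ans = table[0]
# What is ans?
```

table has 3 rows. Row 0 is [3, 4, 8, 5].

[3, 4, 8, 5]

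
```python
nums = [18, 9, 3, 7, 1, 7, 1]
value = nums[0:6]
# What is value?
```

nums has length 7. The slice nums[0:6] selects indices [0, 1, 2, 3, 4, 5] (0->18, 1->9, 2->3, 3->7, 4->1, 5->7), giving [18, 9, 3, 7, 1, 7].

[18, 9, 3, 7, 1, 7]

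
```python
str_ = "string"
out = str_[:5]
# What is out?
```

str_ has length 6. The slice str_[:5] selects indices [0, 1, 2, 3, 4] (0->'s', 1->'t', 2->'r', 3->'i', 4->'n'), giving 'strin'.

'strin'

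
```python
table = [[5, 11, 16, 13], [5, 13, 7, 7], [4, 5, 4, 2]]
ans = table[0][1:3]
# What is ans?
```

table[0] = [5, 11, 16, 13]. table[0] has length 4. The slice table[0][1:3] selects indices [1, 2] (1->11, 2->16), giving [11, 16].

[11, 16]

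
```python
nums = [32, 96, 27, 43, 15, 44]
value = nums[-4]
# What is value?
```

nums has length 6. Negative index -4 maps to positive index 6 + (-4) = 2. nums[2] = 27.

27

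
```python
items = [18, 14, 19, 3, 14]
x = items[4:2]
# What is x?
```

items has length 5. The slice items[4:2] resolves to an empty index range, so the result is [].

[]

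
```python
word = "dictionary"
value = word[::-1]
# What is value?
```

word has length 10. The slice word[::-1] selects indices [9, 8, 7, 6, 5, 4, 3, 2, 1, 0] (9->'y', 8->'r', 7->'a', 6->'n', 5->'o', 4->'i', 3->'t', 2->'c', 1->'i', 0->'d'), giving 'yranoitcid'.

'yranoitcid'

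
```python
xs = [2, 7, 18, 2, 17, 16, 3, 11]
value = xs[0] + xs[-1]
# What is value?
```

xs has length 8. xs[0] = 2.
xs has length 8. Negative index -1 maps to positive index 8 + (-1) = 7. xs[7] = 11.
Sum: 2 + 11 = 13.

13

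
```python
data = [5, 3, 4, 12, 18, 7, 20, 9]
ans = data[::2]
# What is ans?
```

data has length 8. The slice data[::2] selects indices [0, 2, 4, 6] (0->5, 2->4, 4->18, 6->20), giving [5, 4, 18, 20].

[5, 4, 18, 20]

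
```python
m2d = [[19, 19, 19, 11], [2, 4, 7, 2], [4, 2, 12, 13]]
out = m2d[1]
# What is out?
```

m2d has 3 rows. Row 1 is [2, 4, 7, 2].

[2, 4, 7, 2]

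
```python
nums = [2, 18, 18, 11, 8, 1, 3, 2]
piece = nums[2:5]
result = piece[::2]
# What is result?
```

nums has length 8. The slice nums[2:5] selects indices [2, 3, 4] (2->18, 3->11, 4->8), giving [18, 11, 8]. So piece = [18, 11, 8]. piece has length 3. The slice piece[::2] selects indices [0, 2] (0->18, 2->8), giving [18, 8].

[18, 8]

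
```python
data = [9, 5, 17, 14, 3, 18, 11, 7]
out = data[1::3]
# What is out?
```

data has length 8. The slice data[1::3] selects indices [1, 4, 7] (1->5, 4->3, 7->7), giving [5, 3, 7].

[5, 3, 7]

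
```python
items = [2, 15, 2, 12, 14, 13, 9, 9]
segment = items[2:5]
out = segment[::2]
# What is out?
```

items has length 8. The slice items[2:5] selects indices [2, 3, 4] (2->2, 3->12, 4->14), giving [2, 12, 14]. So segment = [2, 12, 14]. segment has length 3. The slice segment[::2] selects indices [0, 2] (0->2, 2->14), giving [2, 14].

[2, 14]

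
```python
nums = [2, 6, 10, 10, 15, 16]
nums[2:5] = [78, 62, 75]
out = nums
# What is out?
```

nums starts as [2, 6, 10, 10, 15, 16] (length 6). The slice nums[2:5] covers indices [2, 3, 4] with values [10, 10, 15]. Replacing that slice with [78, 62, 75] (same length) produces [2, 6, 78, 62, 75, 16].

[2, 6, 78, 62, 75, 16]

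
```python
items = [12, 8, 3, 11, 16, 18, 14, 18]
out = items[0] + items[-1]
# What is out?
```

items has length 8. items[0] = 12.
items has length 8. Negative index -1 maps to positive index 8 + (-1) = 7. items[7] = 18.
Sum: 12 + 18 = 30.

30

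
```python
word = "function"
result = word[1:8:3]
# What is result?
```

word has length 8. The slice word[1:8:3] selects indices [1, 4, 7] (1->'u', 4->'t', 7->'n'), giving 'utn'.

'utn'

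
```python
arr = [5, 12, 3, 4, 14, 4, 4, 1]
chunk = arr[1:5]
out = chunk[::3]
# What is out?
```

arr has length 8. The slice arr[1:5] selects indices [1, 2, 3, 4] (1->12, 2->3, 3->4, 4->14), giving [12, 3, 4, 14]. So chunk = [12, 3, 4, 14]. chunk has length 4. The slice chunk[::3] selects indices [0, 3] (0->12, 3->14), giving [12, 14].

[12, 14]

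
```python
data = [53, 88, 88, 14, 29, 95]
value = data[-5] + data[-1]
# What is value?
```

data has length 6. Negative index -5 maps to positive index 6 + (-5) = 1. data[1] = 88.
data has length 6. Negative index -1 maps to positive index 6 + (-1) = 5. data[5] = 95.
Sum: 88 + 95 = 183.

183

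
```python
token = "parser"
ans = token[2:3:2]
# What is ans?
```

token has length 6. The slice token[2:3:2] selects indices [2] (2->'r'), giving 'r'.

'r'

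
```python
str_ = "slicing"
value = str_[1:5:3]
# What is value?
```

str_ has length 7. The slice str_[1:5:3] selects indices [1, 4] (1->'l', 4->'i'), giving 'li'.

'li'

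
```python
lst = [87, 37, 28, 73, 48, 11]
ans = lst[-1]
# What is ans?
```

lst has length 6. Negative index -1 maps to positive index 6 + (-1) = 5. lst[5] = 11.

11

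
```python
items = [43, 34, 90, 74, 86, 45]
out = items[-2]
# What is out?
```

items has length 6. Negative index -2 maps to positive index 6 + (-2) = 4. items[4] = 86.

86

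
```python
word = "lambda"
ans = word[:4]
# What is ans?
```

word has length 6. The slice word[:4] selects indices [0, 1, 2, 3] (0->'l', 1->'a', 2->'m', 3->'b'), giving 'lamb'.

'lamb'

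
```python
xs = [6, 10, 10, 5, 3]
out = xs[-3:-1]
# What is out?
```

xs has length 5. The slice xs[-3:-1] selects indices [2, 3] (2->10, 3->5), giving [10, 5].

[10, 5]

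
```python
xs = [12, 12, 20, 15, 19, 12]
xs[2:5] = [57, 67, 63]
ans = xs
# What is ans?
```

xs starts as [12, 12, 20, 15, 19, 12] (length 6). The slice xs[2:5] covers indices [2, 3, 4] with values [20, 15, 19]. Replacing that slice with [57, 67, 63] (same length) produces [12, 12, 57, 67, 63, 12].

[12, 12, 57, 67, 63, 12]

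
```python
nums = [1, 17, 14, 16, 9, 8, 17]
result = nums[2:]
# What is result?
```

nums has length 7. The slice nums[2:] selects indices [2, 3, 4, 5, 6] (2->14, 3->16, 4->9, 5->8, 6->17), giving [14, 16, 9, 8, 17].

[14, 16, 9, 8, 17]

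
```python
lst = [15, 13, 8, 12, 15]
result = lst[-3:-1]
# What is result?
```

lst has length 5. The slice lst[-3:-1] selects indices [2, 3] (2->8, 3->12), giving [8, 12].

[8, 12]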